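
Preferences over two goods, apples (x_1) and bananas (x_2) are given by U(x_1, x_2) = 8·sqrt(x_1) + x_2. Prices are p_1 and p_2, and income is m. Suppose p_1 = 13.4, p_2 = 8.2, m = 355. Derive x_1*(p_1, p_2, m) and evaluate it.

x_1* = 5.9915

MU_x_1 = 4/√x_1, MU_x_2 = 1. Tangency: 4/√x_1 = p_1/p_2.
Solve: √x_1 = 4·p_2/p_1, so x_1*(p_1,p_2) = (4·p_2/p_1)², and x_2* = (m − p_1·x_1*)/p_2.
Plugging in: x_1* = (4·8.2/13.4)² = 5.9915.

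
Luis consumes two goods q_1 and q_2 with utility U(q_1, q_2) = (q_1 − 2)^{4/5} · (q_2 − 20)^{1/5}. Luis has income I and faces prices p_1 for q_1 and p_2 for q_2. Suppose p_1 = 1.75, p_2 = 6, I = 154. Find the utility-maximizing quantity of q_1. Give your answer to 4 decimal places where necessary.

q_1* = 15.9429

MRS = 4·(q_2−20)/(q_1−2). Tangency with p_1/p_2 gives q_2−20 = (1/4)·(p_1/p_2)·(q_1−2).
Substituting into the budget: q_1* = 2 + 0.8·(I − 2·p_1 − 20·p_2)/p_1, and q_2* = 20 + 0.2·(…)/p_2.
Discretionary income = 154 − 2·1.75 − 20·6 = 30.5; q_1* = 2 + 0.8·30.5/1.75 = 15.9429.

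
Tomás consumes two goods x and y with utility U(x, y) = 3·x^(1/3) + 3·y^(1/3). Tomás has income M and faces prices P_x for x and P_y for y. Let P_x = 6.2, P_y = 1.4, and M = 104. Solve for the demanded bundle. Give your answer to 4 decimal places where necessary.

Substitute y = (y/x)·x into the budget: x* = M/(P_x + P_y·(y/x)).
Numerically y/x = 9.319562, so x* = 104/(6.2 + 1.4·9.319562) = 5.4033 and y* = 9.319562·5.4033 = 50.3567.

x* = 5.4033, y* = 50.3567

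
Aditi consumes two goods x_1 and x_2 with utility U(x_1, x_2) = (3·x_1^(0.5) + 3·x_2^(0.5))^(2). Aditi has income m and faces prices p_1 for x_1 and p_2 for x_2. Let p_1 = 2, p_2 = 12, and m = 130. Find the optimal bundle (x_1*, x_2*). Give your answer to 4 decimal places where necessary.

From the CES first-order condition, (x_2/x_1)^(0.5) = p_1/p_2.
Hence x_2/x_1 = (p_1/p_2)^(1/(0.5)), i.e. raised to the 2 power.
Substitute x_2 = (x_2/x_1)·x_1 into the budget: x_1* = m/(p_1 + p_2·(x_2/x_1)).
Numerically x_2/x_1 = 0.027778, so x_1* = 130/(2 + 12·0.027778) = 55.7143 and x_2* = 0.027778·55.7143 = 1.5476.

x_1* = 55.7143, x_2* = 1.5476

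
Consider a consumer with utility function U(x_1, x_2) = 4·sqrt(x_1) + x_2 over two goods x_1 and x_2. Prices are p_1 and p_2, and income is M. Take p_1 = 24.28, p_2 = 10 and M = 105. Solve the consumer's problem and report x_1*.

Set MRS = p_1/p_2: 2·x_1^(−1/2) = p_1/p_2.
Thus x_1* = (2·p_2/p_1)² — independent of M — with the rest of income spent on x_2.
Plugging in: x_1* = (2·10/24.28)² = 0.6785.

x_1* = 0.6785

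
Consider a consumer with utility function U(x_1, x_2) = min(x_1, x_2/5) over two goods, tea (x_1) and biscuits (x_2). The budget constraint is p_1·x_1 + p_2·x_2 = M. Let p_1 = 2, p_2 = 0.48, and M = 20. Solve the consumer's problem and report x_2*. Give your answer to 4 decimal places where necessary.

With perfect complements, no substitution: consume in ratio x_1:x_2 = 1:5.
Budget: p_1·x_1 + p_2·5·x_1 = M, so (p_1 + 5·p_2)·x_1 = M.
Demand: x_1*(p_1,p_2,M) = M/(p_1 + 5·p_2), x_2* = 5·M/(p_1 + 5·p_2).
Here 2 + 5·0.48 = 4.4, giving x_2* = 22.7273.

x_2* = 22.7273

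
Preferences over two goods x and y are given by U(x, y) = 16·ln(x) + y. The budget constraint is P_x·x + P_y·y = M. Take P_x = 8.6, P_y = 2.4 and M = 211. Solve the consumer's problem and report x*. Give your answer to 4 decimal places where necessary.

x* = 4.4651

At the given prices: x* = 16·2.4/8.6 = 4.4651.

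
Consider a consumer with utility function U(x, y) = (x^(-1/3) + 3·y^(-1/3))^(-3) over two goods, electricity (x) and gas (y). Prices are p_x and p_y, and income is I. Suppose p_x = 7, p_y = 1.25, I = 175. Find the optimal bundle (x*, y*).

x* = 10.0733, y* = 83.5897

From the CES first-order condition, (1/3)·(y/x)^(4/3) = p_x/p_y.
Hence y/x = (3·p_x/p_y)^(1/(4/3)), i.e. raised to the 0.75 power.
Substitute y = (y/x)·x into the budget: x* = I/(p_x + p_y·(y/x)).
Numerically y/x = 8.298163, so x* = 175/(7 + 1.25·8.298163) = 10.0733 and y* = 8.298163·10.0733 = 83.5897.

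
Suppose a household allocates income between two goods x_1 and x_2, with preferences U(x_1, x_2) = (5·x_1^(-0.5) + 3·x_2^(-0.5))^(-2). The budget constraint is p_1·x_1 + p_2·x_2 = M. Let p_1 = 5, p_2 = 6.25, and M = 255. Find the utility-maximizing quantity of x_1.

x_1* = 28.8738

Numerically x_2/x_1 = 0.613048, so x_1* = 255/(5 + 6.25·0.613048) = 28.8738.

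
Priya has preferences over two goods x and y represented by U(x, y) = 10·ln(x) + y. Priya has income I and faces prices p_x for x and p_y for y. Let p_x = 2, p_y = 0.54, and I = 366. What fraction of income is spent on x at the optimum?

Set MRS = p_x/p_y: (10/x)/1 = p_x/p_y.
So x*(p_x,p_y) = 10·p_y/p_x, independent of income; and y* = (I − 10·p_y)/p_y.
At the given prices: x* = 10·0.54/2 = 2.7, and y* = 667.7778.
Expenditure on x: 2·2.7 = 5.4; share = 0.0148.

share on x = 0.0148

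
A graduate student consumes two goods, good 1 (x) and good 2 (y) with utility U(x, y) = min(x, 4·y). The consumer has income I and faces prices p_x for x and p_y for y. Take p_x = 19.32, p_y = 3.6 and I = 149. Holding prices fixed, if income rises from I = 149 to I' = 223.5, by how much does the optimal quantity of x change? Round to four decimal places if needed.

Demand: x*(p_x,p_y,I) = 4·I/(4·p_x + p_y), y* = I/(4·p_x + p_y).
Here 4·19.32 + 3.6 = 80.88, giving x* = 7.3689.
At I' = 223.5: x* = 11.0534. Change: 11.0534 − 7.3689 = 3.6845.

Δx* = 3.6845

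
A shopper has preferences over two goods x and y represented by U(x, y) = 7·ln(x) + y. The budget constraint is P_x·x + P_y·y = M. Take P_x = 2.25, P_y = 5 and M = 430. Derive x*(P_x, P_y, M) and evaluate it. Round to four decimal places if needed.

x* = 15.5556

MU_x = 7/x, MU_y = 1. Tangency: 7/x = P_x/P_y.
So x*(P_x,P_y) = 7·P_y/P_x, independent of income; and y* = (M − 7·P_y)/P_y.
At the given prices: x* = 7·5/2.25 = 15.5556.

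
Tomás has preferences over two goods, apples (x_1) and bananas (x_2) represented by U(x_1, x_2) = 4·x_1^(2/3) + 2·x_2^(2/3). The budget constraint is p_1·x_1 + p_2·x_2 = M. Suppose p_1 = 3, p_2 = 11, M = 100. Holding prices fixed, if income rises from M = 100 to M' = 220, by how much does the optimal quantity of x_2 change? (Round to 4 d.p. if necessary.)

Δx_2* = 0.1005

MU_x_1 ∝ 4·x_1^(-1/3), MU_x_2 ∝ 2·x_2^(-1/3), so MRS = 2·(x_2/x_1)^(1/3) = p_1/p_2.
Solve for the ratio: x_2/x_1 = [(1/2)·p_1/p_2]^(3).
Substitute x_2 = (x_2/x_1)·x_1 into the budget: x_1* = M/(p_1 + p_2·(x_2/x_1)).
Numerically x_2/x_1 = 0.002536, so x_1* = 100/(3 + 11·0.002536) = 33.0263 and x_2* = 0.002536·33.0263 = 0.0837.
At M' = 220: x_2* = 0.1842. Change: 0.1842 − 0.0837 = 0.1005.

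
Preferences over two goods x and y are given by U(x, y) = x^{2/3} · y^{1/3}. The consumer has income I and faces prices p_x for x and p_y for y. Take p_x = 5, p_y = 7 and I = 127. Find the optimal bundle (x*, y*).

MU_x/MU_y = (2/3·y)/(1/3·x); tangency sets this equal to p_x/p_y.
Rearranging, p_y·y = (1/2)·p_x·x. Substituting into the budget gives p_x·x·(1 + (1/2)) = I.
Demand: x*(p_x,p_y,I) = 2/3·I/p_x and y* = 1/3·I/p_y.
At p_x=5, p_y=7, I=127: x* = 2/3·127/5 = 16.9333, y* = 6.0476.

x* = 16.9333, y* = 6.0476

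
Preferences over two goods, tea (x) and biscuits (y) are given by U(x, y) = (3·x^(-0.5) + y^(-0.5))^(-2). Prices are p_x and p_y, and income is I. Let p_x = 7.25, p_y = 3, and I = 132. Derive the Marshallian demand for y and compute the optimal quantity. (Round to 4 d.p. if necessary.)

y* = 11.6053

MRS = MU_x/MU_y = 3·(y/x)^(1.5). Set equal to p_x/p_y.
Hence y/x = ((1/3)·p_x/p_y)^(1/(1.5)), i.e. raised to the 2/3 power.
Substitute y = (y/x)·x into the budget: x* = I/(p_x + p_y·(y/x)).
Numerically y/x = 0.865759, so x* = 132/(7.25 + 3·0.865759) = 13.4047 and y* = 0.865759·13.4047 = 11.6053.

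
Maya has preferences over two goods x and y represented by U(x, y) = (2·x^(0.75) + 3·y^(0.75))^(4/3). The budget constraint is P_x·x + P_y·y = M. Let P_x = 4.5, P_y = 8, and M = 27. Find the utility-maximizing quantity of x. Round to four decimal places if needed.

Substitute y = (y/x)·x into the budget: x* = M/(P_x + P_y·(y/x)).
Numerically y/x = 0.506822, so x* = 27/(4.5 + 8·0.506822) = 3.1562.

x* = 3.1562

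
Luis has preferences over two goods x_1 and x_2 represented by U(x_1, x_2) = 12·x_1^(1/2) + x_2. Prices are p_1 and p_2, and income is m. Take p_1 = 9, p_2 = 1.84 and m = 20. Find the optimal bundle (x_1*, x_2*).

x_1* = 1.5047, x_2* = 3.5096

MU_x_1 = 6/√x_1, MU_x_2 = 1. Tangency: 6/√x_1 = p_1/p_2.
Solve: √x_1 = 6·p_2/p_1, so x_1*(p_1,p_2) = (6·p_2/p_1)², and x_2* = (m − p_1·x_1*)/p_2.
Plugging in: x_1* = (6·1.84/9)² = 1.5047, x_2* = 3.5096.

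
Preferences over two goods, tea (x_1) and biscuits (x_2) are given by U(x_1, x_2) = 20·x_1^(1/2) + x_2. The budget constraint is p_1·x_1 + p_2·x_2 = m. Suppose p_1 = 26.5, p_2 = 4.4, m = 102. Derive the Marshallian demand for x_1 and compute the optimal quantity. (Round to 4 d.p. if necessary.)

Set MRS = p_1/p_2: 10·x_1^(−1/2) = p_1/p_2.
Solve: √x_1 = 10·p_2/p_1, so x_1*(p_1,p_2) = (10·p_2/p_1)², and x_2* = (m − p_1·x_1*)/p_2.
Plugging in: x_1* = (10·4.4/26.5)² = 2.7569.

x_1* = 2.7569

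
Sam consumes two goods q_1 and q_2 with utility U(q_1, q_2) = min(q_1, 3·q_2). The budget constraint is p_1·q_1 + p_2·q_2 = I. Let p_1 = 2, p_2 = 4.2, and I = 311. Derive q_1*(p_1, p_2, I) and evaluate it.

Leontief preferences: the optimum is at the kink where q_1/3 = q_2/1, i.e. q_2 = (1/3)·q_1.
Budget: p_1·q_1 + p_2·(1/3)·q_1 = I, so (3·p_1 + p_2)·q_1 = 3·I.
Demand: q_1*(p_1,p_2,I) = 3·I/(3·p_1 + p_2), q_2* = I/(3·p_1 + p_2).
Here 3·2 + 4.2 = 10.2, giving q_1* = 91.4706.

q_1* = 91.4706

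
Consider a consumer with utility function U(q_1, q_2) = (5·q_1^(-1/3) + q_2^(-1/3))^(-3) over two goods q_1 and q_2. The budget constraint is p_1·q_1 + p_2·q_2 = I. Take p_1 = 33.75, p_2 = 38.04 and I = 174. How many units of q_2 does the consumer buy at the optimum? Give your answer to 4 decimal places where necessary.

MU_q_1 ∝ 5·q_1^(-4/3), MU_q_2 ∝ q_2^(-4/3), so MRS = 5·(q_2/q_1)^(4/3) = p_1/p_2.
Hence q_2/q_1 = ((1/5)·p_1/p_2)^(1/(4/3)), i.e. raised to the 0.75 power.
Substitute q_2 = (q_2/q_1)·q_1 into the budget: q_1* = I/(p_1 + p_2·(q_2/q_1)).
Numerically q_2/q_1 = 0.273399, so q_1* = 174/(33.75 + 38.04·0.273399) = 3.9411 and q_2* = 0.273399·3.9411 = 1.0775.

q_2* = 1.0775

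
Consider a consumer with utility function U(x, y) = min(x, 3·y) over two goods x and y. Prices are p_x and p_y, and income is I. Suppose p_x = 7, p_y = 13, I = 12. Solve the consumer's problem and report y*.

y* = 0.3529

Leontief preferences: the optimum is at the kink where x/3 = y/1, i.e. y = (1/3)·x.
Budget: p_x·x + p_y·(1/3)·x = I, so (3·p_x + p_y)·x = 3·I.
Demand: x*(p_x,p_y,I) = 3·I/(3·p_x + p_y), y* = I/(3·p_x + p_y).
Here 3·7 + 13 = 34, giving y* = 0.3529.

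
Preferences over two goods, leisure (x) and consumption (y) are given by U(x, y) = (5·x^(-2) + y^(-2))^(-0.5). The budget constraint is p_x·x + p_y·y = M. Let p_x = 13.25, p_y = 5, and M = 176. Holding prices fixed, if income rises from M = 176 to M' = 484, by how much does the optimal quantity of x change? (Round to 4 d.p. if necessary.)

Δx* = 17.8072

From the CES first-order condition, 5·(y/x)^(3) = p_x/p_y.
Hence y/x = ((1/5)·p_x/p_y)^(1/(3)), i.e. raised to the 1/3 power.
Substitute y = (y/x)·x into the budget: x* = M/(p_x + p_y·(y/x)).
Numerically y/x = 0.809267, so x* = 176/(13.25 + 5·0.809267) = 10.1756.
At M' = 484: x* = 27.9828. Change: 27.9828 − 10.1756 = 17.8072.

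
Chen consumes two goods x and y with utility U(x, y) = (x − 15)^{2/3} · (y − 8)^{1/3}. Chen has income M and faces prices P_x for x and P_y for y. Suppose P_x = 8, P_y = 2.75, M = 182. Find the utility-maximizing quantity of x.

MRS = 2·(y−8)/(x−15). Tangency with P_x/P_y gives y−8 = (1/2)·(P_x/P_y)·(x−15).
After buying the subsistence bundle (15, 8), a share 2/3 of the remaining income goes to x: x* = 15 + 2/3·(M − 15P_x − 8P_y)/P_x.
Discretionary income = 182 − 15·8 − 8·2.75 = 40; x* = 15 + 2/3·40/8 = 18.3333.

x* = 18.3333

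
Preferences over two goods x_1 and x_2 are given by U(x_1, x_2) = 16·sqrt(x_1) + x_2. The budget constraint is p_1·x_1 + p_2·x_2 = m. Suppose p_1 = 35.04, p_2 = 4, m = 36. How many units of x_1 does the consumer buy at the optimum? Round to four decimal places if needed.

x_1* = 0.834

Plugging in: x_1* = (8·4/35.04)² = 0.834.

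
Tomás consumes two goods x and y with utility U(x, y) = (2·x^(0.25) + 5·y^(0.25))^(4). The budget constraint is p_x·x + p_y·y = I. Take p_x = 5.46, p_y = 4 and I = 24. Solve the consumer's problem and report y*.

MU_x ∝ 2·x^(-0.75), MU_y ∝ 5·y^(-0.75), so MRS = (2/5)·(y/x)^(0.75) = p_x/p_y.
Solve for the ratio: y/x = [(5/2)·p_x/p_y]^(4/3).
Substitute y = (y/x)·x into the budget: x* = I/(p_x + p_y·(y/x)).
Numerically y/x = 5.137639, so x* = 24/(5.46 + 4·5.137639) = 0.9227 and y* = 5.137639·0.9227 = 4.7405.

y* = 4.7405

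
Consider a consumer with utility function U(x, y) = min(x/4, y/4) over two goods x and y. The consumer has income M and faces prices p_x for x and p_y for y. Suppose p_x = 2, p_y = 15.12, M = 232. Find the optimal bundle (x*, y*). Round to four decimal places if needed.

x* = 13.5514, y* = 13.5514

With perfect complements, no substitution: consume in ratio x:y = 4:4.
Budget: p_x·x + p_y·x = M, so (4·p_x + 4·p_y)·x = 4·M.
Demand: x*(p_x,p_y,M) = 4·M/(4·p_x + 4·p_y), y* = 4·M/(4·p_x + 4·p_y).
Here 4·2 + 4·15.12 = 68.48, giving x* = 13.5514 and y* = 13.5514.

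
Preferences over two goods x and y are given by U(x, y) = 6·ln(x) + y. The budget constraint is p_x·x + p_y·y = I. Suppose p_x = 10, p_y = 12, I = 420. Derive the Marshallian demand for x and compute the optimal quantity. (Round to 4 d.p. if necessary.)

Set MRS = p_x/p_y: (6/x)/1 = p_x/p_y.
So x*(p_x,p_y) = 6·p_y/p_x, independent of income; and y* = (I − 6·p_y)/p_y.
At the given prices: x* = 6·12/10 = 7.2.

x* = 7.2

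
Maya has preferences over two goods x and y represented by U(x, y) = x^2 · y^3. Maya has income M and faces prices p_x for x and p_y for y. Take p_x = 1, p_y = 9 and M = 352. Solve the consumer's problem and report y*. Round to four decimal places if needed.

y* = 23.4667

MU_x/MU_y = (2·y)/(3·x); tangency sets this equal to p_x/p_y.
Rearranging, p_y·y = (3/2)·p_x·x. Substituting into the budget gives p_x·x·(1 + (3/2)) = M.
Demand: x*(p_x,p_y,M) = 0.4·M/p_x and y* = 0.6·M/p_y.
At p_x=1, p_y=9, M=352: y* = 0.6·352/9 = 23.4667.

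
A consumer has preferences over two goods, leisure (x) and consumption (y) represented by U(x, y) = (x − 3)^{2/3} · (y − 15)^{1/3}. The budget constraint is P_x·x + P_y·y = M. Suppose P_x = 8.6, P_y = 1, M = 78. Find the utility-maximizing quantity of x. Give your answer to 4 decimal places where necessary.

MRS = 2·(y−15)/(x−3). Tangency with P_x/P_y gives y−15 = (1/2)·(P_x/P_y)·(x−3).
Substituting into the budget: x* = 3 + 2/3·(M − 3·P_x − 15·P_y)/P_x, and y* = 15 + 1/3·(…)/P_y.
Discretionary income = 78 − 3·8.6 − 15·1 = 37.2; x* = 3 + 2/3·37.2/8.6 = 5.8837.

x* = 5.8837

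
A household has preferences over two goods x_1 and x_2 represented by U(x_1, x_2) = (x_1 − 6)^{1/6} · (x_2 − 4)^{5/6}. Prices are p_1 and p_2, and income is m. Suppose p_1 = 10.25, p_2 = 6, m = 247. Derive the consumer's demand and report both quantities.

x_1* = 8.626, x_2* = 26.4306

This is Cobb-Douglas in (x_1−6, x_2−4): tangency gives 1/6·p_2·(x_2−4) = 5/6·p_1·(x_1−6).
Substituting into the budget: x_1* = 6 + 1/6·(m − 6·p_1 − 4·p_2)/p_1, and x_2* = 4 + 5/6·(…)/p_2.
Discretionary income = 247 − 6·10.25 − 4·6 = 161.5; x_1* = 6 + 1/6·161.5/10.25 = 8.626; x_2* = 4 + 5/6·161.5/6 = 26.4306.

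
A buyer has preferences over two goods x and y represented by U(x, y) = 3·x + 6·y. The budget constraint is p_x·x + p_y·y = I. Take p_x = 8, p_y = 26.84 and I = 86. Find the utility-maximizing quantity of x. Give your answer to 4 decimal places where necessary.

Linear utility — the consumer picks whichever good has higher MU/price: 3/8 = 0.375 vs 6/26.84 = 0.2235.
x gives more utility per dollar, so spend all income on x: x* = I/p_x, y* = 0.
Numerically: x* = 10.75, y* = 0.

x* = 10.75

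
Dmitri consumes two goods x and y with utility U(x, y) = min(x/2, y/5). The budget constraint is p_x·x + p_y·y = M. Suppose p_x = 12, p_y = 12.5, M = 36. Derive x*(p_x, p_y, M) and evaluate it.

x* = 0.8324

With perfect complements, no substitution: consume in ratio x:y = 2:5.
Budget: p_x·x + p_y·(5/2)·x = M, so (2·p_x + 5·p_y)·x = 2·M.
Demand: x*(p_x,p_y,M) = 2·M/(2·p_x + 5·p_y), y* = 5·M/(2·p_x + 5·p_y).
Here 2·12 + 5·12.5 = 86.5, giving x* = 0.8324.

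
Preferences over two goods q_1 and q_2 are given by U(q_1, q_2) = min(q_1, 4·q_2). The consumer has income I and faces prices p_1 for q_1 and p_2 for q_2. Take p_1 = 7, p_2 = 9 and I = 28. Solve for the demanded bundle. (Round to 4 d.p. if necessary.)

q_1* = 3.027, q_2* = 0.7568

Here 4·7 + 9 = 37, giving q_1* = 3.027 and q_2* = 0.7568.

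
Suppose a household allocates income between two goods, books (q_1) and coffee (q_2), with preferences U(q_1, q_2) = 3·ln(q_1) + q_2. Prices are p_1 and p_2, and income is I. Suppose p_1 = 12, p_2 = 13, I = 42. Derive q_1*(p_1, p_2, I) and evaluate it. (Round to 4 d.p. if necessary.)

At the given prices: q_1* = 3·13/12 = 3.25.

q_1* = 3.25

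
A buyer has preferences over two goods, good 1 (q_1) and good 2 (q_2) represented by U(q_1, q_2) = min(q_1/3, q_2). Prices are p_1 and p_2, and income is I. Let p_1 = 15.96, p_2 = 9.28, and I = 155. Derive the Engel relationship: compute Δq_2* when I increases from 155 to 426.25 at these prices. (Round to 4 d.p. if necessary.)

With perfect complements, no substitution: consume in ratio q_1:q_2 = 3:1.
Budget: p_1·q_1 + p_2·(1/3)·q_1 = I, so (3·p_1 + p_2)·q_1 = 3·I.
Demand: q_1*(p_1,p_2,I) = 3·I/(3·p_1 + p_2), q_2* = I/(3·p_1 + p_2).
Here 3·15.96 + 9.28 = 57.16, giving q_2* = 2.7117.
At I' = 426.25: q_2* = 7.4571. Change: 7.4571 − 2.7117 = 4.7455.

Δq_2* = 4.7455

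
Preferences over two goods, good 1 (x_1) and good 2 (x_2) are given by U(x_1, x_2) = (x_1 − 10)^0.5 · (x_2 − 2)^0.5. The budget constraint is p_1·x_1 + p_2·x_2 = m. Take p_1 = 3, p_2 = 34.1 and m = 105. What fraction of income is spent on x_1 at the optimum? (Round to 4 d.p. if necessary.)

share on x_1 = 0.3181

This is Cobb-Douglas in (x_1−10, x_2−2): tangency gives 0.5·p_2·(x_2−2) = 0.5·p_1·(x_1−10).
Substituting into the budget: x_1* = 10 + 0.5·(m − 10·p_1 − 2·p_2)/p_1, and x_2* = 2 + 0.5·(…)/p_2.
Discretionary income = 105 − 10·3 − 2·34.1 = 6.8; x_1* = 10 + 0.5·6.8/3 = 11.1333; x_2* = 2 + 0.5·6.8/34.1 = 2.0997.
Expenditure on x_1: 3·11.1333 = 33.4; share = 0.3181.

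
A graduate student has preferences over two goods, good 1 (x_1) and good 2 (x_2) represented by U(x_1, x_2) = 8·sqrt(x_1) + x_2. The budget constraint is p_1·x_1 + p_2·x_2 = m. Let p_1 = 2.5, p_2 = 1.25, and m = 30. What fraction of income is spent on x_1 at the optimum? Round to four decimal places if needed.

Utility is quasi-linear in x_2; the FOC for x_1 is 4/√x_1 = p_1/p_2.
Thus x_1* = (4·p_2/p_1)² — independent of m — with the rest of income spent on x_2.
Plugging in: x_1* = (4·1.25/2.5)² = 4, x_2* = 16.
Expenditure on x_1: 2.5·4 = 10; share = 0.3333.

share on x_1 = 0.3333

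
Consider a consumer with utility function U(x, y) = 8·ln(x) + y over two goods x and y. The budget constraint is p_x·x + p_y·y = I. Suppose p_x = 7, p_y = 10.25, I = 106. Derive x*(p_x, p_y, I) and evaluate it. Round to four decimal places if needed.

x* = 11.7143

Set MRS = p_x/p_y: (8/x)/1 = p_x/p_y.
So x*(p_x,p_y) = 8·p_y/p_x, independent of income; and y* = (I − 8·p_y)/p_y.
At the given prices: x* = 8·10.25/7 = 11.7143.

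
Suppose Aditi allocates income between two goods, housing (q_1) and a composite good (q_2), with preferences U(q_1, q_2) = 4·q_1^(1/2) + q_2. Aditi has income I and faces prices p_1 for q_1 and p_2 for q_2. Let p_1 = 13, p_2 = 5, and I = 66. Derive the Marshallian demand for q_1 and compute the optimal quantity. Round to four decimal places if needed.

q_1* = 0.5917

Thus q_1* = (2·p_2/p_1)² — independent of I — with the rest of income spent on q_2.
Plugging in: q_1* = (2·5/13)² = 0.5917.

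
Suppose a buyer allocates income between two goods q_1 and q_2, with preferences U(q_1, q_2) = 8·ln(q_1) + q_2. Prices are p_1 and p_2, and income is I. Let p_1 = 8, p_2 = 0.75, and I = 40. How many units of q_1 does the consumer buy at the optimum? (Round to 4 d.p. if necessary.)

MU_q_1 = 8/q_1, MU_q_2 = 1. Tangency: 8/q_1 = p_1/p_2.
So q_1*(p_1,p_2) = 8·p_2/p_1, independent of income; and q_2* = (I − 8·p_2)/p_2.
At the given prices: q_1* = 8·0.75/8 = 0.75.

q_1* = 0.75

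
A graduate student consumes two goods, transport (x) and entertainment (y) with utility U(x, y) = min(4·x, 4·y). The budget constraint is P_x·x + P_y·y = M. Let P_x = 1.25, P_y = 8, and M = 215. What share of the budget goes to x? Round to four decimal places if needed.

share on x = 0.1351

Here 4·1.25 + 4·8 = 37, giving x* = 23.2432 and y* = 23.2432.
Expenditure on x: 1.25·23.2432 = 29.0541; share = 0.1351.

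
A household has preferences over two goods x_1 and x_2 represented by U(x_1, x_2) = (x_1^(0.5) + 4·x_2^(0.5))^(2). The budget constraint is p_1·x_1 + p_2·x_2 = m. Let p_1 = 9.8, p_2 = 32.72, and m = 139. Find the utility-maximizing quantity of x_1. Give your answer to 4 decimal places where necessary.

MU_x_1 ∝ x_1^(-0.5), MU_x_2 ∝ 4·x_2^(-0.5), so MRS = (1/4)·(x_2/x_1)^(0.5) = p_1/p_2.
Solve for the ratio: x_2/x_1 = [4·p_1/p_2]^(2).
With the ratio pinned down, the budget gives x_1* = m/(p_1 + p_2·(x_2/x_1)) and x_2* = (x_2/x_1)·x_1*.
Numerically x_2/x_1 = 1.435309, so x_1* = 139/(9.8 + 32.72·1.435309) = 2.4488.

x_1* = 2.4488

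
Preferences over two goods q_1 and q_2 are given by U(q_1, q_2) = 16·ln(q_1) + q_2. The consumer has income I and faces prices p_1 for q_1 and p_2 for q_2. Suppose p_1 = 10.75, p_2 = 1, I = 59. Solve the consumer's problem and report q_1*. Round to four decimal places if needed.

MU_q_1 = 16/q_1, MU_q_2 = 1. Tangency: 16/q_1 = p_1/p_2.
So q_1*(p_1,p_2) = 16·p_2/p_1, independent of income; and q_2* = (I − 16·p_2)/p_2.
At the given prices: q_1* = 16·1/10.75 = 1.4884.

q_1* = 1.4884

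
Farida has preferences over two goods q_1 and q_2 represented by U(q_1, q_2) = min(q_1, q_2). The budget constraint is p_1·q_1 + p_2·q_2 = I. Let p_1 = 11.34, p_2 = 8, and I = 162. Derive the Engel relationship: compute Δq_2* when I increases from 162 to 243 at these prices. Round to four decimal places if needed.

Δq_2* = 4.1882

Leontief preferences: the optimum is at the kink where q_1/1 = q_2/1, i.e. q_2 = q_1.
Budget: p_1·q_1 + p_2·q_1 = I, so (p_1 + p_2)·q_1 = I.
Demand: q_1*(p_1,p_2,I) = I/(p_1 + p_2), q_2* = I/(p_1 + p_2).
Here 11.34 + 8 = 19.34, giving q_2* = 8.3764.
At I' = 243: q_2* = 12.5646. Change: 12.5646 − 8.3764 = 4.1882.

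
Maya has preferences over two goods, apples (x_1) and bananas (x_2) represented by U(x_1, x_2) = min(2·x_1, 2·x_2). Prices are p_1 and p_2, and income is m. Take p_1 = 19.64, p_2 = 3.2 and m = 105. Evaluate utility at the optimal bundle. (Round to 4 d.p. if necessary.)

V = 9.1944

Leontief preferences: the optimum is at the kink where x_1/2 = x_2/2, i.e. x_2 = x_1.
Budget: p_1·x_1 + p_2·x_1 = m, so (2·p_1 + 2·p_2)·x_1 = 2·m.
Demand: x_1*(p_1,p_2,m) = 2·m/(2·p_1 + 2·p_2), x_2* = 2·m/(2·p_1 + 2·p_2).
Here 2·19.64 + 2·3.2 = 45.68, giving x_1* = 4.5972 and x_2* = 4.5972.
Utility at the optimum: U(4.5972, 4.5972) = 9.1944.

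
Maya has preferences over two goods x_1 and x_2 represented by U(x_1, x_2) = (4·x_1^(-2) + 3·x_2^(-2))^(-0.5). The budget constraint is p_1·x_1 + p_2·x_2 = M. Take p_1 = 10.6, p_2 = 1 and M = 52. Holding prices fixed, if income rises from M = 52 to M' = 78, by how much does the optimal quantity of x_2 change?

From the CES first-order condition, (4/3)·(x_2/x_1)^(3) = p_1/p_2.
Hence x_2/x_1 = ((3/4)·p_1/p_2)^(1/(3)), i.e. raised to the 1/3 power.
With the ratio pinned down, the budget gives x_1* = M/(p_1 + p_2·(x_2/x_1)) and x_2* = (x_2/x_1)·x_1*.
Numerically x_2/x_1 = 1.995825, so x_1* = 52/(10.6 + 1·1.995825) = 4.1284 and x_2* = 1.995825·4.1284 = 8.2395.
At M' = 78: x_2* = 12.3592. Change: 12.3592 − 8.2395 = 4.1197.

Δx_2* = 4.1197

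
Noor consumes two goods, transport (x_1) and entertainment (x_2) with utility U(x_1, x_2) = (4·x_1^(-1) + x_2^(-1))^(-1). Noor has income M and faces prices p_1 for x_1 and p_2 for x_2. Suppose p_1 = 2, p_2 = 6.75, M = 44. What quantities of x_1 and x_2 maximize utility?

x_1* = 11.4669, x_2* = 3.1209

MRS = MU_x_1/MU_x_2 = 4·(x_2/x_1)^(2). Set equal to p_1/p_2.
Solve for the ratio: x_2/x_1 = [(1/4)·p_1/p_2]^(0.5).
Substitute x_2 = (x_2/x_1)·x_1 into the budget: x_1* = M/(p_1 + p_2·(x_2/x_1)).
Numerically x_2/x_1 = 0.272166, so x_1* = 44/(2 + 6.75·0.272166) = 11.4669 and x_2* = 0.272166·11.4669 = 3.1209.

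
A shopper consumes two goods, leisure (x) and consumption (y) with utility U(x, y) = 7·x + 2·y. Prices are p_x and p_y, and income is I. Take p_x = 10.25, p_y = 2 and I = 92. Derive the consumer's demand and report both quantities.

y gives more utility per dollar, so spend all income on y: y* = I/p_y, x* = 0.
Numerically: x* = 0, y* = 46.

x* = 0, y* = 46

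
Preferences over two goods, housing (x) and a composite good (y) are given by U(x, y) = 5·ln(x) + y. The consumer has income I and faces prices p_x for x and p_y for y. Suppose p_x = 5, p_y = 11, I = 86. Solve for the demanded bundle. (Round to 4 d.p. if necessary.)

x* = 11, y* = 2.8182

Set MRS = p_x/p_y: (5/x)/1 = p_x/p_y.
So x*(p_x,p_y) = 5·p_y/p_x, independent of income; and y* = (I − 5·p_y)/p_y.
At the given prices: x* = 5·11/5 = 11, and y* = 2.8182.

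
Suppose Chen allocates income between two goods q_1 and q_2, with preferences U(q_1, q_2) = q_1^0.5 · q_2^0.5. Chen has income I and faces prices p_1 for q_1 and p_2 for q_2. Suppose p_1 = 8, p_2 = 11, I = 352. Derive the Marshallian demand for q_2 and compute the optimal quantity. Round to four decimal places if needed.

q_2* = 16

The MRS is q_2/q_1. Set MRS = p_1/p_2.
So 0.5·p_2·q_2 = 0.5·p_1·q_1; combined with the budget, a share 0.5 of income goes to q_1.
Demand: q_1*(p_1,p_2,I) = 0.5·I/p_1 and q_2* = 0.5·I/p_2.
At p_1=8, p_2=11, I=352: q_2* = 0.5·352/11 = 16.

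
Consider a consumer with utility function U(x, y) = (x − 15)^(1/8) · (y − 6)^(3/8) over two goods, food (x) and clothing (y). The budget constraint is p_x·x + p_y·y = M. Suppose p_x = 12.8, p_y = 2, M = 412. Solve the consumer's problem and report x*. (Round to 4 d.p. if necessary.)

This is Cobb-Douglas in (x−15, y−6): tangency gives 0.125·p_y·(y−6) = 0.375·p_x·(x−15).
After buying the subsistence bundle (15, 6), a share 0.25 of the remaining income goes to x: x* = 15 + 0.25·(M − 15p_x − 6p_y)/p_x.
Discretionary income = 412 − 15·12.8 − 6·2 = 208; x* = 15 + 0.25·208/12.8 = 19.0625.

x* = 19.0625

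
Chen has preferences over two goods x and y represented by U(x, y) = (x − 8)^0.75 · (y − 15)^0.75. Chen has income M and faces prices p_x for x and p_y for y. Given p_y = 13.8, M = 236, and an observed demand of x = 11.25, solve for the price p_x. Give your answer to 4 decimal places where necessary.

This is Cobb-Douglas in (x−8, y−15): tangency gives 0.75·p_y·(y−15) = 0.75·p_x·(x−8).
After buying the subsistence bundle (8, 15), a share 0.5 of the remaining income goes to x: x* = 8 + 0.5·(M − 8p_x − 15p_y)/p_x.
Set x* = 11.25 in the demand function and solve for p_x: p_x = 2.

p_x = 2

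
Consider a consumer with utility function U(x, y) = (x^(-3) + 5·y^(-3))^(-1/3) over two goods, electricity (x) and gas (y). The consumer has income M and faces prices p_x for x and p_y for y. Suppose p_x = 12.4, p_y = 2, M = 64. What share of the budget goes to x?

Numerically y/x = 2.359611, so x* = 64/(12.4 + 2·2.359611) = 3.7385 and y* = 2.359611·3.7385 = 8.8214.
Expenditure on x: 12.4·3.7385 = 46.3572; share = 0.7243.

share on x = 0.7243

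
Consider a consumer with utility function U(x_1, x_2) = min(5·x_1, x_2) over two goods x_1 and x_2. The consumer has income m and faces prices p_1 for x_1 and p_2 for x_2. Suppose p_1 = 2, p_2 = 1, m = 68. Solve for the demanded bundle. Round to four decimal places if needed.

Leontief preferences: the optimum is at the kink where x_1/1 = x_2/5, i.e. x_2 = 5·x_1.
Budget: p_1·x_1 + p_2·5·x_1 = m, so (p_1 + 5·p_2)·x_1 = m.
Demand: x_1*(p_1,p_2,m) = m/(p_1 + 5·p_2), x_2* = 5·m/(p_1 + 5·p_2).
Here 2 + 5·1 = 7, giving x_1* = 9.7143 and x_2* = 48.5714.

x_1* = 9.7143, x_2* = 48.5714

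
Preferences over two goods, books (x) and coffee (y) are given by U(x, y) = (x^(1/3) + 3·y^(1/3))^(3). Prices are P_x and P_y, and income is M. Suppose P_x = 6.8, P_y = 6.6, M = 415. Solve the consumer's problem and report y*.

y* = 52.8571

MRS = MU_x/MU_y = (1/3)·(y/x)^(2/3). Set equal to P_x/P_y.
Hence y/x = (3·P_x/P_y)^(1/(2/3)), i.e. raised to the 1.5 power.
Substitute y = (y/x)·x into the budget: x* = M/(P_x + P_y·(y/x)).
Numerically y/x = 5.434122, so x* = 415/(6.8 + 6.6·5.434122) = 9.7269 and y* = 5.434122·9.7269 = 52.8571.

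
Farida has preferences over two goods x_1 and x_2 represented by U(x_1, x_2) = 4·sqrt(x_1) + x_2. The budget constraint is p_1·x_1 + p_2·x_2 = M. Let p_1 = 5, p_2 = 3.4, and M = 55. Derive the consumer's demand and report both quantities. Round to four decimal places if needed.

Thus x_1* = (2·p_2/p_1)² — independent of M — with the rest of income spent on x_2.
Plugging in: x_1* = (2·3.4/5)² = 1.8496, x_2* = 13.4565.

x_1* = 1.8496, x_2* = 13.4565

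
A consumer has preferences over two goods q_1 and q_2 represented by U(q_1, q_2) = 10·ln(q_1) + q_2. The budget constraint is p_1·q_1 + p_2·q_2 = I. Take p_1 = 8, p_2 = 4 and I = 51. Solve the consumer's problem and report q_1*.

q_1* = 5

MU_q_1 = 10/q_1, MU_q_2 = 1. Tangency: 10/q_1 = p_1/p_2.
So q_1*(p_1,p_2) = 10·p_2/p_1, independent of income; and q_2* = (I − 10·p_2)/p_2.
At the given prices: q_1* = 10·4/8 = 5.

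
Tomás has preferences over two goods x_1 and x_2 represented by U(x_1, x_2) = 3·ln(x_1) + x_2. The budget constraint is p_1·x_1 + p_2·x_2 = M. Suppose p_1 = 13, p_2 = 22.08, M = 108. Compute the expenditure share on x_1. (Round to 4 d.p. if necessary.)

share on x_1 = 0.6133

Set MRS = p_1/p_2: (3/x_1)/1 = p_1/p_2.
So x_1*(p_1,p_2) = 3·p_2/p_1, independent of income; and x_2* = (M − 3·p_2)/p_2.
At the given prices: x_1* = 3·22.08/13 = 5.0954, and x_2* = 1.8913.
Expenditure on x_1: 13·5.0954 = 66.24; share = 0.6133.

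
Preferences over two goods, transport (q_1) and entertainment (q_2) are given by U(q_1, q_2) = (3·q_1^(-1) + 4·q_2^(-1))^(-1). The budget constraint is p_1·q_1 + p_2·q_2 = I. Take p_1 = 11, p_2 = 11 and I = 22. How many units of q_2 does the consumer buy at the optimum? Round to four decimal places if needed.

Numerically q_2/q_1 = 1.154701, so q_1* = 22/(11 + 11·1.154701) = 0.9282 and q_2* = 1.154701·0.9282 = 1.0718.

q_2* = 1.0718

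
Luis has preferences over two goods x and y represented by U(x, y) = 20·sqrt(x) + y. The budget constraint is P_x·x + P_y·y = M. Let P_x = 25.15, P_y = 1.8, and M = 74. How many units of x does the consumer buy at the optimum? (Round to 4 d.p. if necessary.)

x* = 0.5122

Set MRS = P_x/P_y: 10·x^(−1/2) = P_x/P_y.
Thus x* = (10·P_y/P_x)² — independent of M — with the rest of income spent on y.
Plugging in: x* = (10·1.8/25.15)² = 0.5122.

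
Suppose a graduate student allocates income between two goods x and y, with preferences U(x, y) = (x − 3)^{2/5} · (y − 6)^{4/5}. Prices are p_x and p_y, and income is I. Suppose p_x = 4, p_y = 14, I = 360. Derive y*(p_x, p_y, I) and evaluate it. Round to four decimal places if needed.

Substituting into the budget: x* = 3 + 1/3·(I − 3·p_x − 6·p_y)/p_x, and y* = 6 + 2/3·(…)/p_y.
Discretionary income = 360 − 3·4 − 6·14 = 264; y* = 6 + 2/3·264/14 = 18.5714.

y* = 18.5714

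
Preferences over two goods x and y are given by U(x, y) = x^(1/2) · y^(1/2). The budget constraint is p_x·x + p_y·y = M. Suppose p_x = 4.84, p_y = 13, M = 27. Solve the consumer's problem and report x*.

x* = 2.7893

Tangency: MRS = y/x = p_x/p_y.
Rearranging, p_y·y = p_x·x. Substituting into the budget gives p_x·x·(1 + 1) = M.
Demand: x*(p_x,p_y,M) = 0.5·M/p_x and y* = 0.5·M/p_y.
At p_x=4.84, p_y=13, M=27: x* = 0.5·27/4.84 = 2.7893.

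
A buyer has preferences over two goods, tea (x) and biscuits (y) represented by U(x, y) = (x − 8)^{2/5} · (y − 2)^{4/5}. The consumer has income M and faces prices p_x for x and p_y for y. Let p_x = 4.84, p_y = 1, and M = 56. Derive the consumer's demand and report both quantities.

This is Cobb-Douglas in (x−8, y−2): tangency gives 0.4·p_y·(y−2) = 0.8·p_x·(x−8).
After buying the subsistence bundle (8, 2), a share 1/3 of the remaining income goes to x: x* = 8 + 1/3·(M − 8p_x − 2p_y)/p_x.
Discretionary income = 56 − 8·4.84 − 2·1 = 15.28; x* = 8 + 1/3·15.28/4.84 = 9.0523; y* = 2 + 2/3·15.28/1 = 12.1867.

x* = 9.0523, y* = 12.1867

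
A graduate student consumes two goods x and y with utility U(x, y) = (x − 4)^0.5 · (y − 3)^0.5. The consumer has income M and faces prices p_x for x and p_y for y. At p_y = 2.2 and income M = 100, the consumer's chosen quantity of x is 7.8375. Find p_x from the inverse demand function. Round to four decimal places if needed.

p_x = 8

Let x' = x−4, y' = y−3. MRS = y'/x' = p_x/p_y.
After buying the subsistence bundle (4, 3), a share 0.5 of the remaining income goes to x: x* = 4 + 0.5·(M − 4p_x − 3p_y)/p_x.
Set x* = 7.8375 in the demand function and solve for p_x: p_x = 8.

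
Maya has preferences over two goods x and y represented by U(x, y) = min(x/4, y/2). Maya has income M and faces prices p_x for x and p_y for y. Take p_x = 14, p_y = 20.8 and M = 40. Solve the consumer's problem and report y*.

y* = 0.8197

Leontief preferences: the optimum is at the kink where x/4 = y/2, i.e. y = (1/2)·x.
Budget: p_x·x + p_y·(1/2)·x = M, so (4·p_x + 2·p_y)·x = 4·M.
Demand: x*(p_x,p_y,M) = 4·M/(4·p_x + 2·p_y), y* = 2·M/(4·p_x + 2·p_y).
Here 4·14 + 2·20.8 = 97.6, giving y* = 0.8197.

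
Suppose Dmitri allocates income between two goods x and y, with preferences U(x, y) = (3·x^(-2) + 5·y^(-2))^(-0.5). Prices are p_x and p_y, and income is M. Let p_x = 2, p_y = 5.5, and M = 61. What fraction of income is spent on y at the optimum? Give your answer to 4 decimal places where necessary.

From the CES first-order condition, (3/5)·(y/x)^(3) = p_x/p_y.
Hence y/x = ((5/3)·p_x/p_y)^(1/(3)), i.e. raised to the 1/3 power.
Substitute y = (y/x)·x into the budget: x* = M/(p_x + p_y·(y/x)).
Numerically y/x = 0.846263, so x* = 61/(2 + 5.5·0.846263) = 9.1668 and y* = 0.846263·9.1668 = 7.7575.
Expenditure on y: 5.5·7.7575 = 42.6664; share = 0.6994.

share on y = 0.6994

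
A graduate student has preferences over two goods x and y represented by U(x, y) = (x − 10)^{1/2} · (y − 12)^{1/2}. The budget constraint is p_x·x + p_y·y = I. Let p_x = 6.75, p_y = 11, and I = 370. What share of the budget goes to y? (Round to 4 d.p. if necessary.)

share on y = 0.5872

MRS = (y−12)/(x−10). Tangency with p_x/p_y gives y−12 = (p_x/p_y)·(x−10).
After buying the subsistence bundle (10, 12), a share 0.5 of the remaining income goes to x: x* = 10 + 0.5·(I − 10p_x − 12p_y)/p_x.
Discretionary income = 370 − 10·6.75 − 12·11 = 170.5; x* = 10 + 0.5·170.5/6.75 = 22.6296; y* = 12 + 0.5·170.5/11 = 19.75.
Expenditure on y: 11·19.75 = 217.25; share = 0.5872.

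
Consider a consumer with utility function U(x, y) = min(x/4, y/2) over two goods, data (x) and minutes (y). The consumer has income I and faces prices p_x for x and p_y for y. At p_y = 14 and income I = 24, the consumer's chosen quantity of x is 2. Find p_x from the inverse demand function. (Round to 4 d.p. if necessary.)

p_x = 5

Leontief preferences: the optimum is at the kink where x/4 = y/2, i.e. y = (1/2)·x.
Budget: p_x·x + p_y·(1/2)·x = I, so (4·p_x + 2·p_y)·x = 4·I.
Demand: x*(p_x,p_y,I) = 4·I/(4·p_x + 2·p_y), y* = 2·I/(4·p_x + 2·p_y).
Set x* = 2 in the demand function and solve for p_x: p_x = 5.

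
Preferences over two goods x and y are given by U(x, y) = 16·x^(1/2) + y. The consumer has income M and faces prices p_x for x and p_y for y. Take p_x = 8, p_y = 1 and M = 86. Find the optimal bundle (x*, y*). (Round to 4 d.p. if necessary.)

x* = 1, y* = 78

Set MRS = p_x/p_y: 8·x^(−1/2) = p_x/p_y.
Solve: √x = 8·p_y/p_x, so x*(p_x,p_y) = (8·p_y/p_x)², and y* = (M − p_x·x*)/p_y.
Plugging in: x* = (8·1/8)² = 1, y* = 78.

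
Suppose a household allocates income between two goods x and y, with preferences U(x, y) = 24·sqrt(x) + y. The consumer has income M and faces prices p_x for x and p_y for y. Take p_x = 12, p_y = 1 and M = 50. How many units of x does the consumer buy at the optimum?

Set MRS = p_x/p_y: 12·x^(−1/2) = p_x/p_y.
Solve: √x = 12·p_y/p_x, so x*(p_x,p_y) = (12·p_y/p_x)², and y* = (M − p_x·x*)/p_y.
Plugging in: x* = (12·1/12)² = 1.

x* = 1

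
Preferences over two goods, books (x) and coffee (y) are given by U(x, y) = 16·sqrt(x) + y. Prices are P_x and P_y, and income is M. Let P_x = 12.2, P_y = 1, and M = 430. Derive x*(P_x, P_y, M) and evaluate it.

x* = 0.43

MU_x = 8/√x, MU_y = 1. Tangency: 8/√x = P_x/P_y.
Solve: √x = 8·P_y/P_x, so x*(P_x,P_y) = (8·P_y/P_x)², and y* = (M − P_x·x*)/P_y.
Plugging in: x* = (8·1/12.2)² = 0.43.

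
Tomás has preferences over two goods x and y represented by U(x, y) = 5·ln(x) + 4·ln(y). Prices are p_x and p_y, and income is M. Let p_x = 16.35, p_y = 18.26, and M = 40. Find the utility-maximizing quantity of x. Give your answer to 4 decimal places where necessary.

x* = 1.3592

The MRS is (5/4)·y/x. Set MRS = p_x/p_y.
Rearranging, p_y·y = (4/5)·p_x·x. Substituting into the budget gives p_x·x·(1 + (4/5)) = M.
Demand: x*(p_x,p_y,M) = 5/9·M/p_x and y* = 4/9·M/p_y.
At p_x=16.35, p_y=18.26, M=40: x* = 5/9·40/16.35 = 1.3592.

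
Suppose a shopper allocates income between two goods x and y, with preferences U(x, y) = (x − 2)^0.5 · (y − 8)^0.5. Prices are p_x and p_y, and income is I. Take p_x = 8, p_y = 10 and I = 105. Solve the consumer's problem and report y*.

Substituting into the budget: x* = 2 + 0.5·(I − 2·p_x − 8·p_y)/p_x, and y* = 8 + 0.5·(…)/p_y.
Discretionary income = 105 − 2·8 − 8·10 = 9; y* = 8 + 0.5·9/10 = 8.45.

y* = 8.45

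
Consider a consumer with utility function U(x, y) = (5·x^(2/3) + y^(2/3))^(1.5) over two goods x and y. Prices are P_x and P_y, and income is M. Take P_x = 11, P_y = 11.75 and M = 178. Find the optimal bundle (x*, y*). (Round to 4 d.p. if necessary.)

x* = 16.0692, y* = 0.1055

From the CES first-order condition, 5·(y/x)^(1/3) = P_x/P_y.
Solve for the ratio: y/x = [(1/5)·P_x/P_y]^(3).
Substitute y = (y/x)·x into the budget: x* = M/(P_x + P_y·(y/x)).
Numerically y/x = 0.006564, so x* = 178/(11 + 11.75·0.006564) = 16.0692 and y* = 0.006564·16.0692 = 0.1055.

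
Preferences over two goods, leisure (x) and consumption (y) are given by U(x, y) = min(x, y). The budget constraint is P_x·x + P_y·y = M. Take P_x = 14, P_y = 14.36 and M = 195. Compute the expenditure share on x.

With perfect complements, no substitution: consume in ratio x:y = 1:1.
Budget: P_x·x + P_y·x = M, so (P_x + P_y)·x = M.
Demand: x*(P_x,P_y,M) = M/(P_x + P_y), y* = M/(P_x + P_y).
Here 14 + 14.36 = 28.36, giving x* = 6.8759 and y* = 6.8759.
Expenditure on x: 14·6.8759 = 96.2623; share = 0.4937.

share on x = 0.4937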